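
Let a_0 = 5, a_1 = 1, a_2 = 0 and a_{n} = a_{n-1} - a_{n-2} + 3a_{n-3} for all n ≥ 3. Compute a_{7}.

76

The ordinary generating function has denominator 1 - x + x^2 - 3x^3.
Iterating the recurrence: a_0,…,a_{7} = 5, 1, 0, 14, 17, 3, 28, 76.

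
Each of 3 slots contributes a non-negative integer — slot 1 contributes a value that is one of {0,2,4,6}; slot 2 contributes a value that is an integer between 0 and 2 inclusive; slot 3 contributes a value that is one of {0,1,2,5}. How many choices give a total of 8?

5

The generating function for the choices is (1 + y^2 + y^4 + y^6)·(1 + y + y^2)·(1 + y + y^2 + y^5); the count is [y^8].
(1 + y^2 + y^4 + y^6) has coefficients 1,0,1,0,1,0,1 for degrees 0…6.
(1 + y + y^2) has coefficients 1,1,1,0,0,0,0,0,0 for degrees 0…8.
Finally multiplying by (1 + y + y^2 + y^5), the product of all factors after the first has coefficients 1,2,3,2,1,1,1,1,0 for degrees 0…8.
[y^8] = 1·0 + 1·1 + 1·1 + 1·3 = 5.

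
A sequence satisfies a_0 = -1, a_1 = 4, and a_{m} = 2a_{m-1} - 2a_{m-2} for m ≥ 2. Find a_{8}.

The ordinary generating function has denominator 1 - 2z + 2z^2.
Iterating the recurrence: a_0,…,a_{8} = -1, 4, 10, 12, 4, -16, -40, -48, -16.

-16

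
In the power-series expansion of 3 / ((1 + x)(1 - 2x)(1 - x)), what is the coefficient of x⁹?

Partial fractions give a closed form: a_n = (1/2)·(-1)^n + (4)·2^n + (-3/2)·1^n.
At n = 9: a_9 = 2046.

2046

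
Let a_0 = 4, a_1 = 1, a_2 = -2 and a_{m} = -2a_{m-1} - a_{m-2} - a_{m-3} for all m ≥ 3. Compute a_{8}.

The ordinary generating function has denominator 1 + 2x + x^2 + x^3.
Iterating the recurrence: a_0,…,a_{8} = 4, 1, -2, -1, 3, -3, 4, -8, 15.

15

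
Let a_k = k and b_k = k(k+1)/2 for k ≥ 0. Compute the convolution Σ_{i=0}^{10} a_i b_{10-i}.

495

Write out a_i and b_{10-i} for i = 0,…,10 and sum the products.
Σ = 0·55 + 1·45 + 2·36 + 3·28 + 4·21 + 5·15 + 6·10 + 7·6 + 8·3 + 9·1 + 10·0 = 495.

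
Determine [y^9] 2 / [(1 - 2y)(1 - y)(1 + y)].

Partial fractions give a closed form: a_n = (8/3)·2^n + (-1)·1^n + (1/3)·(-1)^n.
At n = 9: a_9 = 1364.

1364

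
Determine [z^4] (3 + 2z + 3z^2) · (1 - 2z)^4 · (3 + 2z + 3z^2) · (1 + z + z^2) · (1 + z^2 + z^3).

(3 + 2z + 3z^2) has coefficients 3,2,3 for degrees 0…2.
(1 - 2z)^4 has coefficients 1,-8,24,-32,16 for degrees 0…4.
Multiplying by (3 + 2z + 3z^2) gives running coefficients 3,-22,59,-72,56 for degrees 0…4.
Multiplying by (1 + z + z^2) gives running coefficients 3,-19,40,-35,43 for degrees 0…4.
Finally multiplying by (1 + z^2 + z^3), the product of all factors after the first has coefficients 3,-19,43,-51,64 for degrees 0…4.
[z^4] = 3·64 + 2·(-51) + 3·43 = 219.

219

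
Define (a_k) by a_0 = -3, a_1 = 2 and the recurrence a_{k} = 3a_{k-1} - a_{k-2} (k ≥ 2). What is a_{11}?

55717

The ordinary generating function has denominator 1 - 3y + y^2.
Iterating the recurrence: a_0,…,a_{11} = -3, 2, 9, 25, 66, 173, 453, 1186, 3105, 8129, 21282, 55717.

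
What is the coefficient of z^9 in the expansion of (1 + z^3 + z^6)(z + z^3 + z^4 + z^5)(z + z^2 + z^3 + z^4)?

(1 + z^3 + z^6) has coefficients 1,0,0,1,0,0,1 for degrees 0…6.
(z + z^3 + z^4 + z^5) has coefficients 0,1,0,1,1,1,0,0,0,0 for degrees 0…9.
Finally multiplying by (z + z^2 + z^3 + z^4), the product of all factors after the first has coefficients 0,0,1,1,2,3,3,3,2,1 for degrees 0…9.
[z^9] = 1·1 + 1·3 + 1·1 = 5.

5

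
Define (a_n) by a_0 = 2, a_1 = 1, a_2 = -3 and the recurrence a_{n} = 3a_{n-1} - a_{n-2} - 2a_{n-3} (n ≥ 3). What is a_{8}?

-1159

The ordinary generating function has denominator 1 - 3q + q^2 + 2q^3.
Iterating the recurrence: a_0,…,a_{8} = 2, 1, -3, -14, -41, -103, -240, -535, -1159.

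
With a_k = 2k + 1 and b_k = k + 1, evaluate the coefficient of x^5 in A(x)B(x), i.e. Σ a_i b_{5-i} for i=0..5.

91

This is [x^5] in the product of the two ordinary generating functions.
Σ = 1·6 + 3·5 + 5·4 + 7·3 + 9·2 + 11·1 = 91.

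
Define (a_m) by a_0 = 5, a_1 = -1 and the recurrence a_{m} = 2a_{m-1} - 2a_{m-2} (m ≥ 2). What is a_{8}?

80

The ordinary generating function has denominator 1 - 2t + 2t^2.
Iterating the recurrence: a_0,…,a_{8} = 5, -1, -12, -22, -20, 4, 48, 88, 80.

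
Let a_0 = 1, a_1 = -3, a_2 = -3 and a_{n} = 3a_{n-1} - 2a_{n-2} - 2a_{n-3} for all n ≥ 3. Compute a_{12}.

The ordinary generating function has denominator 1 - 3z + 2z^2 + 2z^3.
Iterating the recurrence: a_0,…,a_{12} = 1, -3, -3, -5, -3, 7, 37, 103, 221, 383, 501, 295, -883.

-883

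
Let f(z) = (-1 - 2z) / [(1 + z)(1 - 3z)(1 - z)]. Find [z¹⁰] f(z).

-110716

The denominator gives the recurrence a_n = 3a_(n−1) + a_(n−2) − 3a_(n−3) for n ≥ 3; the numerator fixes a_0 = -1, a_1 = -5, a_2 = -16.
Iterating: -1, -5, -16, -50, -151, -455, -1366, -4100, -12301, -36905, -110716, so a_10 = -110716.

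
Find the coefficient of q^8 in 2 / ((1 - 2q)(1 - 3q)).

38342

Partial fractions give a closed form: a_n = (-4)·2^n + (6)·3^n.
At n = 8: a_8 = 38342.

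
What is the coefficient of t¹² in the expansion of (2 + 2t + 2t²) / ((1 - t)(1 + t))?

The denominator gives the recurrence a_n = a_(n−2) for n ≥ 3; the numerator fixes a_0 = 2, a_1 = 2, a_2 = 4.
Iterating: 2, 2, 4, 2, 4, 2, 4, 2, 4, 2, 4, 2, 4, so a_12 = 4.

4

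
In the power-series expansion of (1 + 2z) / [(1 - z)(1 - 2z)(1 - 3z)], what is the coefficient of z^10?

434677

Partial fractions give a closed form: a_n = (3/2)·1^n + (-8)·2^n + (15/2)·3^n.
At n = 10: a_10 = 434677.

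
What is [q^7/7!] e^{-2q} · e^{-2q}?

The EGF product rule gives c_7 = Σ_{k_1+k_2=7} C(7; k_1,k_2) · ∏ g_i(k_i), where e^{-2q} gives (-2)^k; e^{-2q} gives (-2)^k.
g_1(k) for k = 0…7: 1, -2, 4, -8, 16, -32, 64, -128.
g_2(k) for k = 0…7: 1, -2, 4, -8, 16, -32, 64, -128.
c_7 = Σ_k C(7,k)·g_1(k)·g_2(7−k) = 1·1·(-128) + 7·(-2)·64 + 21·4·(-32) + 35·(-8)·16 + 35·16·(-8) + 21·(-32)·4 + 7·64·(-2) + 1·(-128)·1 = −128 − 896 − 2688 − 4480 − 4480 − 2688 − 896 − 128 = -16384.

-16384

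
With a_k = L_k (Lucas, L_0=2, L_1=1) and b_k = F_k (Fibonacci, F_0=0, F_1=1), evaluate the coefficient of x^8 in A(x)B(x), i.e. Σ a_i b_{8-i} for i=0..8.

189

Write out a_i and b_{8-i} for i = 0,…,8 and sum the products.
Σ = 2·21 + 1·13 + 3·8 + 4·5 + 7·3 + 11·2 + 18·1 + 29·1 + 47·0 = 189.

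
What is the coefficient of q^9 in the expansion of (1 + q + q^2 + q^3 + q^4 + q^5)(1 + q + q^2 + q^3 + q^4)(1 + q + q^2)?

(1 + q + q^2 + q^3 + q^4 + q^5) has coefficients 1,1,1,1,1,1 for degrees 0…5.
(1 + q + q^2 + q^3 + q^4) has coefficients 1,1,1,1,1,0,0,0,0,0 for degrees 0…9.
Finally multiplying by (1 + q + q^2), the product of all factors after the first has coefficients 1,2,3,3,3,2,1,0,0,0 for degrees 0…9.
[q^9] = 1·0 + 1·0 + 1·0 + 1·1 + 1·2 + 1·3 = 6.

6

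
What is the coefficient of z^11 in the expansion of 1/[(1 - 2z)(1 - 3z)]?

527345

The denominator gives the recurrence a_n = 5a_(n−1) − 6a_(n−2) for n ≥ 2; the numerator fixes a_0 = 1, a_1 = 5.
Iterating: 1, 5, 19, 65, 211, 665, 2059, 6305, 19171, 58025, 175099, 527345, so a_11 = 527345.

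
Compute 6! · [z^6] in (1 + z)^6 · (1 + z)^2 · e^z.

93289

The EGF product rule gives c_6 = Σ_{k_1+k_2+k_3=6} C(6; k_1,k_2,k_3) · ∏ g_i(k_i), where (1+z)^6 gives the falling factorial (6)_k; (1+z)^2 gives the falling factorial (2)_k; e^z gives (1)^k.
g_1(k) for k = 0…6: 1, 6, 30, 120, 360, 720, 720.
g_2(k) for k = 0…6: 1, 2, 2, 0, 0, 0, 0.
g_3(k) for k = 0…6: 1, 1, 1, 1, 1, 1, 1.
First combine the last two factors: h(k) = Σ_j C(k,j)·g_2(j)·g_3(k−j) for k = 0…6: 1, 3, 7, 13, 21, 31, 43.
c_6 = Σ_k C(6,k)·g_1(k)·h(6−k) = 1·1·43 + 6·6·31 + 15·30·21 + 20·120·13 + 15·360·7 + 6·720·3 + 1·720·1 = 43 + 1116 + 9450 + 31200 + 37800 + 12960 + 720 = 93289.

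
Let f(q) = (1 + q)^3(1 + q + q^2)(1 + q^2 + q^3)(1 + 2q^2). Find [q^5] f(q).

39

(1 + q)^3 has coefficients 1,3,3,1 for degrees 0…3.
(1 + q + q^2) has coefficients 1,1,1,0,0,0 for degrees 0…5.
Multiplying by (1 + q^2 + q^3) gives running coefficients 1,1,2,2,2,1 for degrees 0…5.
Finally multiplying by (1 + 2q^2), the product of all factors after the first has coefficients 1,1,4,4,6,5 for degrees 0…5.
[q^5] = 1·5 + 3·6 + 3·4 + 1·4 = 39.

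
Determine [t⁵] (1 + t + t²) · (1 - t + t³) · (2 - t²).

2

(1 + t + t²) has coefficients 1,1,1 for degrees 0…2.
(1 - t + t³) has coefficients 1,-1,0,1,0,0 for degrees 0…5.
Finally multiplying by (2 - t²), the product of all factors after the first has coefficients 2,-2,-1,3,0,-1 for degrees 0…5.
[t⁵] = 1·(-1) + 1·0 + 1·3 = 2.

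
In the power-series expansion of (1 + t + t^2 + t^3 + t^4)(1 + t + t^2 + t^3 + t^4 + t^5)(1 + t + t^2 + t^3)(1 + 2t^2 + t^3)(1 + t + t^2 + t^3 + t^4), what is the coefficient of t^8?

260

(1 + t + t^2 + t^3 + t^4) has coefficients 1,1,1,1,1 for degrees 0…4.
(1 + t + t^2 + t^3 + t^4 + t^5) has coefficients 1,1,1,1,1,1,0,0,0 for degrees 0…8.
Multiplying by (1 + t + t^2 + t^3) gives running coefficients 1,2,3,4,4,4,3,2,1 for degrees 0…8.
Multiplying by (1 + 2t^2 + t^3) gives running coefficients 1,2,5,9,12,15,15,14,11 for degrees 0…8.
Finally multiplying by (1 + t + t^2 + t^3 + t^4), the product of all factors after the first has coefficients 1,3,8,17,29,43,56,65,67 for degrees 0…8.
[t^8] = 1·67 + 1·65 + 1·56 + 1·43 + 1·29 = 260.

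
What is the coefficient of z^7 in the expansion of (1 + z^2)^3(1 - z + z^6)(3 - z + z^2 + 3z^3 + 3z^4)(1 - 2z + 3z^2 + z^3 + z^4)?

(1 + z^2)^3 has coefficients 1,0,3,0,3,0,1 for degrees 0…6.
(1 - z + z^6) has coefficients 1,-1,0,0,0,0,1,0 for degrees 0…7.
Multiplying by (3 - z + z^2 + 3z^3 + 3z^4) gives running coefficients 3,-4,2,2,0,-3,3,-1 for degrees 0…7.
Finally multiplying by (1 - 2z + 3z^2 + z^3 + z^4), the product of all factors after the first has coefficients 3,-10,19,-11,1,1,13,-14 for degrees 0…7.
[z^7] = 1·(-14) + 3·1 + 3·(-11) + 1·(-10) = -54.

-54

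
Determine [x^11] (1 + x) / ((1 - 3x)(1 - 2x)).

The denominator gives the recurrence a_n = 5a_(n−1) − 6a_(n−2) for n ≥ 2; the numerator fixes a_0 = 1, a_1 = 6.
Iterating: 1, 6, 24, 84, 276, 876, 2724, 8364, 25476, 77196, 233124, 702444, so a_11 = 702444.

702444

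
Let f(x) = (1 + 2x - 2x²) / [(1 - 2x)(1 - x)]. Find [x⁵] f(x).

The denominator gives the recurrence a_n = 3a_(n−1) − 2a_(n−2) for n ≥ 3; the numerator fixes a_0 = 1, a_1 = 5, a_2 = 11.
Iterating: 1, 5, 11, 23, 47, 95, so a_5 = 95.

95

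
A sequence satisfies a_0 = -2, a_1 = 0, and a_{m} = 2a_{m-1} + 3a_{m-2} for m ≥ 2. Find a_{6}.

-366

The ordinary generating function has denominator 1 - 2z - 3z^2.
Iterating the recurrence: a_0,…,a_{6} = -2, 0, -6, -12, -42, -120, -366.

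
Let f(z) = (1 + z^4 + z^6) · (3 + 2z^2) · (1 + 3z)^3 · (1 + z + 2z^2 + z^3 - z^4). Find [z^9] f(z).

547

(1 + z^4 + z^6) has coefficients 1,0,0,0,1,0,1 for degrees 0…6.
(3 + 2z^2) has coefficients 3,0,2,0,0,0,0,0,0,0 for degrees 0…9.
Multiplying by (1 + 3z)^3 gives running coefficients 3,27,83,99,54,54,0,0,0,0 for degrees 0…9.
Finally multiplying by (1 + z + 2z^2 + z^3 - z^4), the product of all factors after the first has coefficients 3,30,116,239,343,362,178,63,0,-54 for degrees 0…9.
[z^9] = 1·(-54) + 1·362 + 1·239 = 547.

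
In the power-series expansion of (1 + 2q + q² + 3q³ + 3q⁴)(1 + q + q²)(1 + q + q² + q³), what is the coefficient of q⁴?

(1 + 2q + q² + 3q³ + 3q⁴) has coefficients 1,2,1,3,3 for degrees 0…4.
(1 + q + q²) has coefficients 1,1,1,0,0 for degrees 0…4.
Finally multiplying by (1 + q + q² + q³), the product of all factors after the first has coefficients 1,2,3,3,2 for degrees 0…4.
[q⁴] = 1·2 + 2·3 + 1·3 + 3·2 + 3·1 = 20.

20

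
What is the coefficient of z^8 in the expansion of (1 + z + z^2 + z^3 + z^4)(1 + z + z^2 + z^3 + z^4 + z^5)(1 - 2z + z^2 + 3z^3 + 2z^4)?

(1 + z + z^2 + z^3 + z^4) has coefficients 1,1,1,1,1 for degrees 0…4.
(1 + z + z^2 + z^3 + z^4 + z^5) has coefficients 1,1,1,1,1,1,0,0,0 for degrees 0…8.
Finally multiplying by (1 - 2z + z^2 + 3z^3 + 2z^4), the product of all factors after the first has coefficients 1,-1,0,3,5,5,4,6,5 for degrees 0…8.
[z^8] = 1·5 + 1·6 + 1·4 + 1·5 + 1·5 = 25.

25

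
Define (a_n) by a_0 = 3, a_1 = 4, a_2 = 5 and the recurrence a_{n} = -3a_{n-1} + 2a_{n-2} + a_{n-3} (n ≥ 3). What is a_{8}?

The ordinary generating function has denominator 1 + 3t - 2t^2 - t^3.
Iterating the recurrence: a_0,…,a_{8} = 3, 4, 5, -4, 26, -81, 291, -1009, 3528.

3528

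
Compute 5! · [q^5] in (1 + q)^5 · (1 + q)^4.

The EGF product rule gives c_5 = Σ_{k_1+k_2=5} C(5; k_1,k_2) · ∏ g_i(k_i), where (1+q)^5 gives the falling factorial (5)_k; (1+q)^4 gives the falling factorial (4)_k.
g_1(k) for k = 0…5: 1, 5, 20, 60, 120, 120.
g_2(k) for k = 0…5: 1, 4, 12, 24, 24, 0.
c_5 = Σ_k C(5,k)·g_1(k)·g_2(5−k) = 5·5·24 + 10·20·24 + 10·60·12 + 5·120·4 + 1·120·1 = 600 + 4800 + 7200 + 2400 + 120 = 15120.

15120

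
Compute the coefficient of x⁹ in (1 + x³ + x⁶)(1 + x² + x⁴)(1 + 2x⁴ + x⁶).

(1 + x³ + x⁶) has coefficients 1,0,0,1,0,0,1 for degrees 0…6.
(1 + x² + x⁴) has coefficients 1,0,1,0,1,0,0,0,0,0 for degrees 0…9.
Finally multiplying by (1 + 2x⁴ + x⁶), the product of all factors after the first has coefficients 1,0,1,0,3,0,3,0,3,0 for degrees 0…9.
[x⁹] = 1·0 + 1·3 + 1·0 = 3.

3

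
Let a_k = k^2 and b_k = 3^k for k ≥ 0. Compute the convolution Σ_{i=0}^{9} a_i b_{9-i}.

The convolution is the x^9 coefficient of A(x)B(x).
Σ = 0·19683 + 1·6561 + 4·2187 + 9·729 + 16·243 + 25·81 + 36·27 + 49·9 + 64·3 + 81·1 = 29469.

29469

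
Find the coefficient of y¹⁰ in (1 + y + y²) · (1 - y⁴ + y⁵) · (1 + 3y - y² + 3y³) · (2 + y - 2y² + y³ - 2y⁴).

(1 + y + y²) has coefficients 1,1,1 for degrees 0…2.
(1 - y⁴ + y⁵) has coefficients 1,0,0,0,-1,1,0,0,0,0,0 for degrees 0…10.
Multiplying by (1 + 3y - y² + 3y³) gives running coefficients 1,3,-1,3,-1,-2,4,-4,3,0,0 for degrees 0…10.
Finally multiplying by (2 + y - 2y² + y³ - 2y⁴), the product of all factors after the first has coefficients 2,7,-1,0,4,-18,13,-7,-6,19,-18 for degrees 0…10.
[y¹⁰] = 1·(-18) + 1·19 + 1·(-6) = -5.

-5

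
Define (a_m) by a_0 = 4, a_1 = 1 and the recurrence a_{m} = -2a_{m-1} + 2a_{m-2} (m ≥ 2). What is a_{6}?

232

The ordinary generating function has denominator 1 + 2t - 2t^2.
Iterating the recurrence: a_0,…,a_{6} = 4, 1, 6, -10, 32, -84, 232.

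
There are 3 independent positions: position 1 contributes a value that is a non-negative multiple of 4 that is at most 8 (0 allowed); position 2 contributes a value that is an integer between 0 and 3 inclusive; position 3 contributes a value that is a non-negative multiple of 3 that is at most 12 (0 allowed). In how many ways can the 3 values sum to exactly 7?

The generating function for the choices is (1 + z^4 + z^8)·(1 + z + z^2 + z^3)·(1 + z^3 + z^6 + z^9 + z^12); the count is [z^7].
(1 + z^4 + z^8) has coefficients 1,0,0,0,1,0,0,0 for degrees 0…7.
(1 + z + z^2 + z^3) has coefficients 1,1,1,1,0,0,0,0 for degrees 0…7.
Finally multiplying by (1 + z^3 + z^6 + z^9 + z^12), the product of all factors after the first has coefficients 1,1,1,2,1,1,2,1 for degrees 0…7.
[z^7] = 1·1 + 1·2 = 3.

3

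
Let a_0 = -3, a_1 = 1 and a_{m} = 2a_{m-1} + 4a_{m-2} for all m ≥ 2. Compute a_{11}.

-246784

The ordinary generating function has denominator 1 - 2y - 4y^2.
Iterating the recurrence: a_0,…,a_{11} = -3, 1, -10, -16, -72, -208, -704, -2240, -7296, -23552, -76288, -246784.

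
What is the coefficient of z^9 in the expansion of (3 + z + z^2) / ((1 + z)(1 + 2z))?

-2813

The denominator gives the recurrence a_n = −3a_(n−1) − 2a_(n−2) for n ≥ 3; the numerator fixes a_0 = 3, a_1 = -8, a_2 = 19.
Iterating: 3, -8, 19, -41, 85, -173, 349, -701, 1405, -2813, so a_9 = -2813.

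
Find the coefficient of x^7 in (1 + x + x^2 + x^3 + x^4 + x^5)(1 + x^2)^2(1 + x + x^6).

7

(1 + x + x^2 + x^3 + x^4 + x^5) has coefficients 1,1,1,1,1,1 for degrees 0…5.
(1 + x^2)^2 has coefficients 1,0,2,0,1,0,0,0 for degrees 0…7.
Finally multiplying by (1 + x + x^6), the product of all factors after the first has coefficients 1,1,2,2,1,1,1,0 for degrees 0…7.
[x^7] = 1·0 + 1·1 + 1·1 + 1·1 + 1·2 + 1·2 = 7.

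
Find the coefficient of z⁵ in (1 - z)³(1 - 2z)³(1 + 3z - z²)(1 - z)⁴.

1093

(1 - z)³ has coefficients 1,-3,3,-1 for degrees 0…3.
(1 - 2z)³ has coefficients 1,-6,12,-8,0,0 for degrees 0…5.
Multiplying by (1 + 3z - z²) gives running coefficients 1,-3,-7,34,-36,8 for degrees 0…5.
Finally multiplying by (1 - z)⁴, the product of all factors after the first has coefficients 1,-7,11,40,-201,381 for degrees 0…5.
[z⁵] = 1·381 − 3·(-201) + 3·40 − 1·11 = 1093.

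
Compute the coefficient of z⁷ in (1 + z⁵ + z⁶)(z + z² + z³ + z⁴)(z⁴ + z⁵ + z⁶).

3

(1 + z⁵ + z⁶) has coefficients 1,0,0,0,0,1,1 for degrees 0…6.
(z + z² + z³ + z⁴) has coefficients 0,1,1,1,1,0,0,0 for degrees 0…7.
Finally multiplying by (z⁴ + z⁵ + z⁶), the product of all factors after the first has coefficients 0,0,0,0,0,1,2,3 for degrees 0…7.
[z⁷] = 1·3 + 1·0 + 1·0 = 3.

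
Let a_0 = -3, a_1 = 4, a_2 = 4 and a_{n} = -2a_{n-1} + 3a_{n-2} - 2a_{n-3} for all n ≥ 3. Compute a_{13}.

538038

The ordinary generating function has denominator 1 + 2t - 3t^2 + 2t^3.
Iterating the recurrence: a_0,…,a_{13} = -3, 4, 4, 10, -16, 54, -176, 546, -1728, 5446, -17168, 54130, -170656, 538038.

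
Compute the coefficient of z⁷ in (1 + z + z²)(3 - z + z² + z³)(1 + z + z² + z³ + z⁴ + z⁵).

7

(1 + z + z²) has coefficients 1,1,1 for degrees 0…2.
(3 - z + z² + z³) has coefficients 3,-1,1,1,0,0,0,0 for degrees 0…7.
Finally multiplying by (1 + z + z² + z³ + z⁴ + z⁵), the product of all factors after the first has coefficients 3,2,3,4,4,4,1,2 for degrees 0…7.
[z⁷] = 1·2 + 1·1 + 1·4 = 7.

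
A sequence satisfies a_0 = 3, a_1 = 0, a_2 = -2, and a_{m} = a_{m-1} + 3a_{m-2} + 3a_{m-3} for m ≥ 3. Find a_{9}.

The ordinary generating function has denominator 1 - q - 3q^2 - 3q^3.
Iterating the recurrence: a_0,…,a_{9} = 3, 0, -2, 7, 1, 16, 40, 91, 259, 652.

652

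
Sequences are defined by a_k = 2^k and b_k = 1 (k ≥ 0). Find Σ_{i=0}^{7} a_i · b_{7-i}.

Write out a_i and b_{7-i} for i = 0,…,7 and sum the products.
Σ = 1·1 + 2·1 + 4·1 + 8·1 + 16·1 + 32·1 + 64·1 + 128·1 = 255.

255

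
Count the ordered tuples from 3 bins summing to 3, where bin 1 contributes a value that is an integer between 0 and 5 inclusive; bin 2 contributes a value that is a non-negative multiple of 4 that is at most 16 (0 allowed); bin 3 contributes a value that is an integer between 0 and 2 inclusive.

The generating function for the choices is (1 + z + z² + z³ + z⁴ + z⁵)·(1 + z⁴ + z⁸ + z¹² + z¹⁶)·(1 + z + z²); the count is [z³].
(1 + z + z² + z³ + z⁴ + z⁵) has coefficients 1,1,1,1 for degrees 0…3.
(1 + z⁴ + z⁸ + z¹² + z¹⁶) has coefficients 1,0,0,0 for degrees 0…3.
Finally multiplying by (1 + z + z²), the product of all factors after the first has coefficients 1,1,1,0 for degrees 0…3.
[z³] = 1·0 + 1·1 + 1·1 + 1·1 = 3.

3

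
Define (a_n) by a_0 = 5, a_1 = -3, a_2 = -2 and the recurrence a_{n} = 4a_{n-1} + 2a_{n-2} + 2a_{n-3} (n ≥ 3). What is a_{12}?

-4579536

The ordinary generating function has denominator 1 - 4y - 2y^2 - 2y^3.
Iterating the recurrence: a_0,…,a_{12} = 5, -3, -2, -4, -26, -116, -524, -2380, -10800, -49008, -222392, -1009184, -4579536.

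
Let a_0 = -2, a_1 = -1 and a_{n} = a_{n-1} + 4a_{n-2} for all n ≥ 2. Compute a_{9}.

The ordinary generating function has denominator 1 - t - 4t^2.
Iterating the recurrence: a_0,…,a_{9} = -2, -1, -9, -13, -49, -101, -297, -701, -1889, -4693.

-4693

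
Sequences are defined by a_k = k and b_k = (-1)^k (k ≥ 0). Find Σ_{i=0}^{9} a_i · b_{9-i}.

Write out a_i and b_{9-i} for i = 0,…,9 and sum the products.
Σ = 0·(-1) + 1·1 + 2·(-1) + 3·1 + 4·(-1) + 5·1 + 6·(-1) + 7·1 + 8·(-1) + 9·1 = 5.

5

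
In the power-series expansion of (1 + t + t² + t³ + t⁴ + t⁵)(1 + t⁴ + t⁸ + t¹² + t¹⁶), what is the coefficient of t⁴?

2

(1 + t + t² + t³ + t⁴ + t⁵) has coefficients 1,1,1,1,1 for degrees 0…4.
(1 + t⁴ + t⁸ + t¹² + t¹⁶) has coefficients 1,0,0,0,1 for degrees 0…4.
[t⁴] = 1·1 + 1·0 + 1·0 + 1·0 + 1·1 = 2.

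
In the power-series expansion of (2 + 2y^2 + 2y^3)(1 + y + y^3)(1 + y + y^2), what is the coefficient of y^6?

(2 + 2y^2 + 2y^3) has coefficients 2,0,2,2 for degrees 0…3.
(1 + y + y^3) has coefficients 1,1,0,1,0,0,0 for degrees 0…6.
Finally multiplying by (1 + y + y^2), the product of all factors after the first has coefficients 1,2,2,2,1,1,0 for degrees 0…6.
[y^6] = 2·0 + 2·1 + 2·2 = 6.

6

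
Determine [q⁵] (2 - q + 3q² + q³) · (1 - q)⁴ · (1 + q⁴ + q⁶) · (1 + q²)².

-75

(2 - q + 3q² + q³) has coefficients 2,-1,3,1 for degrees 0…3.
(1 - q)⁴ has coefficients 1,-4,6,-4,1,0 for degrees 0…5.
Multiplying by (1 + q⁴ + q⁶) gives running coefficients 1,-4,6,-4,2,-4 for degrees 0…5.
Finally multiplying by (1 + q²)², the product of all factors after the first has coefficients 1,-4,8,-12,15,-16 for degrees 0…5.
[q⁵] = 2·(-16) − 1·15 + 3·(-12) + 1·8 = -75.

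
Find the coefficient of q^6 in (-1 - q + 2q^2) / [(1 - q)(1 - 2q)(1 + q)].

-85

Partial fractions give a closed form: a_n = (-4/3)·2^n + (1/3)·(-1)^n.
At n = 6: a_6 = -85.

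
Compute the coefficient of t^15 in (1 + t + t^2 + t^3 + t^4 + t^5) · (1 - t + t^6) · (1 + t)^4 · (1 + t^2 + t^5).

27

(1 + t + t^2 + t^3 + t^4 + t^5) has coefficients 1,1,1,1,1,1 for degrees 0…5.
(1 - t + t^6) has coefficients 1,-1,0,0,0,0,1,0,0,0,0,0,0,0,0,0 for degrees 0…15.
Multiplying by (1 + t)^4 gives running coefficients 1,3,2,-2,-3,-1,1,4,6,4,1,0,0,0,0,0 for degrees 0…15.
Finally multiplying by (1 + t^2 + t^5), the product of all factors after the first has coefficients 1,3,3,1,-1,-2,1,5,5,5,6,5,5,6,4,1 for degrees 0…15.
[t^15] = 1·1 + 1·4 + 1·6 + 1·5 + 1·5 + 1·6 = 27.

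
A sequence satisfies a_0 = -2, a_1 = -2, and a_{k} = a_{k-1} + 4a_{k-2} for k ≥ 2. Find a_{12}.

-99322

The ordinary generating function has denominator 1 - z - 4z^2.
Iterating the recurrence: a_0,…,a_{12} = -2, -2, -10, -18, -58, -130, -362, -882, -2330, -5858, -15178, -38610, -99322.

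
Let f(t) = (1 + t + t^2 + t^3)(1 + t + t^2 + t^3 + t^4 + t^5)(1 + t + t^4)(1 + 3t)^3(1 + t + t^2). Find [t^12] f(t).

(1 + t + t^2 + t^3) has coefficients 1,1,1,1 for degrees 0…3.
(1 + t + t^2 + t^3 + t^4 + t^5) has coefficients 1,1,1,1,1,1,0,0,0,0,0,0,0 for degrees 0…12.
Multiplying by (1 + t + t^4) gives running coefficients 1,2,2,2,3,3,2,1,1,1,0,0,0 for degrees 0…12.
Multiplying by (1 + 3t)^3 gives running coefficients 1,11,47,101,129,138,164,181,145,91,63,54,27 for degrees 0…12.
Finally multiplying by (1 + t + t^2), the product of all factors after the first has coefficients 1,12,59,159,277,368,431,483,490,417,299,208,144 for degrees 0…12.
[t^12] = 1·144 + 1·208 + 1·299 + 1·417 = 1068.

1068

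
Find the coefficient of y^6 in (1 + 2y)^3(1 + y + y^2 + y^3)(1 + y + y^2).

54

(1 + 2y)^3 has coefficients 1,6,12,8 for degrees 0…3.
(1 + y + y^2 + y^3) has coefficients 1,1,1,1,0,0,0 for degrees 0…6.
Finally multiplying by (1 + y + y^2), the product of all factors after the first has coefficients 1,2,3,3,2,1,0 for degrees 0…6.
[y^6] = 1·0 + 6·1 + 12·2 + 8·3 = 54.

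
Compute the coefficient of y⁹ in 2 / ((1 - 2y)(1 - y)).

2046

Partial fractions give a closed form: a_n = (4)·2^n + (-2)·1^n.
At n = 9: a_9 = 2046.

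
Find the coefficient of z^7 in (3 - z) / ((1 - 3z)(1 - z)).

The denominator gives the recurrence a_n = 4a_(n−1) − 3a_(n−2) for n ≥ 2; the numerator fixes a_0 = 3, a_1 = 11.
Iterating: 3, 11, 35, 107, 323, 971, 2915, 8747, so a_7 = 8747.

8747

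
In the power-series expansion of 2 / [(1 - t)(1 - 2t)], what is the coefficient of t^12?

The denominator gives the recurrence a_n = 3a_(n−1) − 2a_(n−2) for n ≥ 2; the numerator fixes a_0 = 2, a_1 = 6.
Iterating: 2, 6, 14, 30, 62, 126, 254, 510, 1022, 2046, 4094, 8190, 16382, so a_12 = 16382.

16382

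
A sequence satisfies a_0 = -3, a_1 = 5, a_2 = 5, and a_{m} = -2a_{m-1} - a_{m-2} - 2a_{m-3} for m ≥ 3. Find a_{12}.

1635

The ordinary generating function has denominator 1 + 2z + z^2 + 2z^3.
Iterating the recurrence: a_0,…,a_{12} = -3, 5, 5, -9, 3, -7, 29, -57, 99, -199, 413, -825, 1635.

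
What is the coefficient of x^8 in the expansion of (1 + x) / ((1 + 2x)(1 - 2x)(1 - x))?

Partial fractions give a closed form: a_n = (1/6)·(-2)^n + (3/2)·2^n + (-2/3)·1^n.
At n = 8: a_8 = 426.

426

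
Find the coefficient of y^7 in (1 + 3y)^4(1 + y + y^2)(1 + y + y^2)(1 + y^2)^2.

1736

(1 + 3y)^4 has coefficients 1,12,54,108,81 for degrees 0…4.
(1 + y + y^2) has coefficients 1,1,1,0,0,0,0,0 for degrees 0…7.
Multiplying by (1 + y + y^2) gives running coefficients 1,2,3,2,1,0,0,0 for degrees 0…7.
Finally multiplying by (1 + y^2)^2, the product of all factors after the first has coefficients 1,2,5,6,8,6,5,2 for degrees 0…7.
[y^7] = 1·2 + 12·5 + 54·6 + 108·8 + 81·6 = 1736.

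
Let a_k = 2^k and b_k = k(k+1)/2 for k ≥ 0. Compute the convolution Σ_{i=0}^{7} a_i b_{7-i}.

466

This is [x^7] in the product of the two ordinary generating functions.
Σ = 1·28 + 2·21 + 4·15 + 8·10 + 16·6 + 32·3 + 64·1 + 128·0 = 466.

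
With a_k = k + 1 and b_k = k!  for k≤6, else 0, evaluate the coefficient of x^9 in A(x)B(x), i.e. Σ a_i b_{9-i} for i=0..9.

Write out a_i and b_{9-i} for i = 0,…,9 and sum the products.
Σ = 1·0 + 2·0 + 3·0 + 4·720 + 5·120 + 6·24 + 7·6 + 8·2 + 9·1 + 10·1 = 3701.

3701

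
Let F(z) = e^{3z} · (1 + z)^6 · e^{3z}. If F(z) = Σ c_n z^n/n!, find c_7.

15877728

The EGF product rule gives c_7 = Σ_{k_1+k_2+k_3=7} C(7; k_1,k_2,k_3) · ∏ g_i(k_i), where e^{3z} gives (3)^k; (1+z)^6 gives the falling factorial (6)_k; e^{3z} gives (3)^k.
g_1(k) for k = 0…7: 1, 3, 9, 27, 81, 243, 729, 2187.
g_2(k) for k = 0…7: 1, 6, 30, 120, 360, 720, 720, 0.
g_3(k) for k = 0…7: 1, 3, 9, 27, 81, 243, 729, 2187.
First combine the last two factors: h(k) = Σ_j C(k,j)·g_2(j)·g_3(k−j) for k = 0…7: 1, 9, 75, 579, 4149, 27693, 173007, 1017495.
c_7 = Σ_k C(7,k)·g_1(k)·h(7−k) = 1·1·1017495 + 7·3·173007 + 21·9·27693 + 35·27·4149 + 35·81·579 + 21·243·75 + 7·729·9 + 1·2187·1 = 1017495 + 3633147 + 5233977 + 3920805 + 1641465 + 382725 + 45927 + 2187 = 15877728.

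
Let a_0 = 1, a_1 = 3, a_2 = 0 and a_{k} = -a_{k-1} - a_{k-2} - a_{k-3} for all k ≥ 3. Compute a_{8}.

The ordinary generating function has denominator 1 + y + y^2 + y^3.
Iterating the recurrence: a_0,…,a_{8} = 1, 3, 0, -4, 1, 3, 0, -4, 1.

1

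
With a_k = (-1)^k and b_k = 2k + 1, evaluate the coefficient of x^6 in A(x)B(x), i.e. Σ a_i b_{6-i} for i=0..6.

7

This is [x^6] in the product of the two ordinary generating functions.
Σ = 1·13 − 1·11 + 1·9 − 1·7 + 1·5 − 1·3 + 1·1 = 7.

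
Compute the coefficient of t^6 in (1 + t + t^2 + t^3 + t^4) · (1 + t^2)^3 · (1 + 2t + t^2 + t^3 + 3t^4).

(1 + t + t^2 + t^3 + t^4) has coefficients 1,1,1,1,1 for degrees 0…4.
(1 + t^2)^3 has coefficients 1,0,3,0,3,0,1 for degrees 0…6.
Finally multiplying by (1 + 2t + t^2 + t^3 + 3t^4), the product of all factors after the first has coefficients 1,2,4,7,9,9,13 for degrees 0…6.
[t^6] = 1·13 + 1·9 + 1·9 + 1·7 + 1·4 = 42.

42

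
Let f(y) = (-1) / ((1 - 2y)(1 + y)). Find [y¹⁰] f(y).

Partial fractions give a closed form: a_n = (-2/3)·2^n + (-1/3)·(-1)^n.
At n = 10: a_10 = -683.

-683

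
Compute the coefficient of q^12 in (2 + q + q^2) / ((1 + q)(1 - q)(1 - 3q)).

Partial fractions give a closed form: a_n = (1/4)·(-1)^n + (-1)·1^n + (11/4)·3^n.
At n = 12: a_12 = 1461462.

1461462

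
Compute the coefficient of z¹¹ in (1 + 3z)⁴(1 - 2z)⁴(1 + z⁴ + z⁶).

(1 + 3z)⁴ has coefficients 1,12,54,108,81 for degrees 0…4.
(1 - 2z)⁴ has coefficients 1,-8,24,-32,16,0,0,0,0,0,0,0 for degrees 0…11.
Finally multiplying by (1 + z⁴ + z⁶), the product of all factors after the first has coefficients 1,-8,24,-32,17,-8,25,-40,40,-32,16,0 for degrees 0…11.
[z¹¹] = 1·0 + 12·16 + 54·(-32) + 108·40 + 81·(-40) = -456.

-456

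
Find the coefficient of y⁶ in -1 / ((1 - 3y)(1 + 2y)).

-463

Partial fractions give a closed form: a_n = (-3/5)·3^n + (-2/5)·(-2)^n.
At n = 6: a_6 = -463.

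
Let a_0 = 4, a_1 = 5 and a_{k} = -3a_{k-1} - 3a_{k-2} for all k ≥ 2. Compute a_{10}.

3159

The ordinary generating function has denominator 1 + 3z + 3z^2.
Iterating the recurrence: a_0,…,a_{10} = 4, 5, -27, 66, -117, 153, -108, -135, 729, -1782, 3159.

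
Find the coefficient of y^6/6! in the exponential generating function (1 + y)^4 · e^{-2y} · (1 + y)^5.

The EGF product rule gives c_6 = Σ_{k_1+k_2+k_3=6} C(6; k_1,k_2,k_3) · ∏ g_i(k_i), where (1+y)^4 gives the falling factorial (4)_k; e^{-2y} gives (-2)^k; (1+y)^5 gives the falling factorial (5)_k.
g_1(k) for k = 0…6: 1, 4, 12, 24, 24, 0, 0.
g_2(k) for k = 0…6: 1, -2, 4, -8, 16, -32, 64.
g_3(k) for k = 0…6: 1, 5, 20, 60, 120, 120, 0.
First combine the last two factors: h(k) = Σ_j C(k,j)·g_2(j)·g_3(k−j) for k = 0…6: 1, 3, 4, -8, -24, 88, 64.
c_6 = Σ_k C(6,k)·g_1(k)·h(6−k) = 1·1·64 + 6·4·88 + 15·12·(-24) + 20·24·(-8) + 15·24·4 = 64 + 2112 − 4320 − 3840 + 1440 = -4544.

-4544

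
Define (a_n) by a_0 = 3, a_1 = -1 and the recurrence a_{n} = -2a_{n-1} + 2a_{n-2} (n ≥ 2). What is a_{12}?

159552

The ordinary generating function has denominator 1 + 2t - 2t^2.
Iterating the recurrence: a_0,…,a_{12} = 3, -1, 8, -18, 52, -140, 384, -1048, 2864, -7824, 21376, -58400, 159552.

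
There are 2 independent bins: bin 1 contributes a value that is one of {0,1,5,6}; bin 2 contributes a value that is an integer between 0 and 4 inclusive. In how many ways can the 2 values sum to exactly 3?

2

The generating function for the choices is (1 + z + z⁵ + z⁶)·(1 + z + z² + z³ + z⁴); the count is [z³].
(1 + z + z⁵ + z⁶) has coefficients 1,1,0,0 for degrees 0…3.
(1 + z + z² + z³ + z⁴) has coefficients 1,1,1,1 for degrees 0…3.
[z³] = 1·1 + 1·1 = 2.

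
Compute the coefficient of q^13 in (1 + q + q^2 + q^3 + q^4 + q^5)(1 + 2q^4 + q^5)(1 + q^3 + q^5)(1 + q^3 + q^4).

(1 + q + q^2 + q^3 + q^4 + q^5) has coefficients 1,1,1,1,1,1 for degrees 0…5.
(1 + 2q^4 + q^5) has coefficients 1,0,0,0,2,1,0,0,0,0,0,0,0,0 for degrees 0…13.
Multiplying by (1 + q^3 + q^5) gives running coefficients 1,0,0,1,2,2,0,2,1,2,1,0,0,0 for degrees 0…13.
Finally multiplying by (1 + q^3 + q^4), the product of all factors after the first has coefficients 1,0,0,2,3,2,1,5,5,4,3,3,3,3 for degrees 0…13.
[q^13] = 1·3 + 1·3 + 1·3 + 1·3 + 1·4 + 1·5 = 21.

21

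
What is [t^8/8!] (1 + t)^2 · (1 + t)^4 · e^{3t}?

The EGF product rule gives c_8 = Σ_{k_1+k_2+k_3=8} C(8; k_1,k_2,k_3) · ∏ g_i(k_i), where (1+t)^2 gives the falling factorial (2)_k; (1+t)^4 gives the falling factorial (4)_k; e^{3t} gives (3)^k.
g_1(k) for k = 0…8: 1, 2, 2, 0, 0, 0, 0, 0, 0.
g_2(k) for k = 0…8: 1, 4, 12, 24, 24, 0, 0, 0, 0.
g_3(k) for k = 0…8: 1, 3, 9, 27, 81, 243, 729, 2187, 6561.
First combine the last two factors: h(k) = Σ_j C(k,j)·g_2(j)·g_3(k−j) for k = 0…8: 1, 7, 45, 267, 1473, 7623, 37341, 174555, 784161.
c_8 = Σ_k C(8,k)·g_1(k)·h(8−k) = 1·1·784161 + 8·2·174555 + 28·2·37341 = 784161 + 2792880 + 2091096 = 5668137.

5668137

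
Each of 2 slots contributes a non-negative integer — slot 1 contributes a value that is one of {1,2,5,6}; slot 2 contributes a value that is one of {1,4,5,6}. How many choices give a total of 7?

3

The generating function for the choices is (z + z² + z⁵ + z⁶)·(z + z⁴ + z⁵ + z⁶); the count is [z⁷].
(z + z² + z⁵ + z⁶) has coefficients 0,1,1,0,0,1,1 for degrees 0…6.
(z + z⁴ + z⁵ + z⁶) has coefficients 0,1,0,0,1,1,1,0 for degrees 0…7.
[z⁷] = 1·1 + 1·1 + 1·0 + 1·1 = 3.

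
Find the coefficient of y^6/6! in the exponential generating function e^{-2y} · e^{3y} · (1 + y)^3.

229

The EGF product rule gives c_6 = Σ_{k_1+k_2+k_3=6} C(6; k_1,k_2,k_3) · ∏ g_i(k_i), where e^{-2y} gives (-2)^k; e^{3y} gives (3)^k; (1+y)^3 gives the falling factorial (3)_k.
g_1(k) for k = 0…6: 1, -2, 4, -8, 16, -32, 64.
g_2(k) for k = 0…6: 1, 3, 9, 27, 81, 243, 729.
g_3(k) for k = 0…6: 1, 3, 6, 6, 0, 0, 0.
First combine the last two factors: h(k) = Σ_j C(k,j)·g_2(j)·g_3(k−j) for k = 0…6: 1, 6, 33, 168, 801, 3618, 15633.
c_6 = Σ_k C(6,k)·g_1(k)·h(6−k) = 1·1·15633 + 6·(-2)·3618 + 15·4·801 + 20·(-8)·168 + 15·16·33 + 6·(-32)·6 + 1·64·1 = 15633 − 43416 + 48060 − 26880 + 7920 − 1152 + 64 = 229.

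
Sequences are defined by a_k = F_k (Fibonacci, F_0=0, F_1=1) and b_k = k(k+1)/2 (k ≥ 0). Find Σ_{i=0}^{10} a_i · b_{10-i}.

Write out a_i and b_{10-i} for i = 0,…,10 and sum the products.
Σ = 0·55 + 1·45 + 1·36 + 2·28 + 3·21 + 5·15 + 8·10 + 13·6 + 21·3 + 34·1 + 55·0 = 530.

530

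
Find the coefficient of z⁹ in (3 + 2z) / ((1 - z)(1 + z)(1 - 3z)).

The denominator gives the recurrence a_n = 3a_(n−1) + a_(n−2) − 3a_(n−3) for n ≥ 3; the numerator fixes a_0 = 3, a_1 = 11, a_2 = 36.
Iterating: 3, 11, 36, 110, 333, 1001, 3006, 9020, 27063, 81191, so a_9 = 81191.

81191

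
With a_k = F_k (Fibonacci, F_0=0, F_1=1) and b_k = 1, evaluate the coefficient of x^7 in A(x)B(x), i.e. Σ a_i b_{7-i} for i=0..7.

The convolution is the x^7 coefficient of A(x)B(x).
Σ = 0·1 + 1·1 + 1·1 + 2·1 + 3·1 + 5·1 + 8·1 + 13·1 = 33.

33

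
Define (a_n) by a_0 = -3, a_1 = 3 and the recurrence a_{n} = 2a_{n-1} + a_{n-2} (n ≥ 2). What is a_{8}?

717

The ordinary generating function has denominator 1 - 2t - t^2.
Iterating the recurrence: a_0,…,a_{8} = -3, 3, 3, 9, 21, 51, 123, 297, 717.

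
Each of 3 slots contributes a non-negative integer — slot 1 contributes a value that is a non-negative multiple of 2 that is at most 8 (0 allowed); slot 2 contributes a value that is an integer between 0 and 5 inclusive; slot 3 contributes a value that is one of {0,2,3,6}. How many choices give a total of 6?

The generating function for the choices is (1 + q² + q⁴ + q⁶ + q⁸)·(1 + q + q² + q³ + q⁴ + q⁵)·(1 + q² + q³ + q⁶); the count is [q⁶].
(1 + q² + q⁴ + q⁶ + q⁸) has coefficients 1,0,1,0,1,0,1 for degrees 0…6.
(1 + q + q² + q³ + q⁴ + q⁵) has coefficients 1,1,1,1,1,1,0 for degrees 0…6.
Finally multiplying by (1 + q² + q³ + q⁶), the product of all factors after the first has coefficients 1,1,2,3,3,3,3 for degrees 0…6.
[q⁶] = 1·3 + 1·3 + 1·2 + 1·1 = 9.

9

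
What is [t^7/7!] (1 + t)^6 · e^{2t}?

The EGF product rule gives c_7 = Σ_{k_1+k_2=7} C(7; k_1,k_2) · ∏ g_i(k_i), where (1+t)^6 gives the falling factorial (6)_k; e^{2t} gives (2)^k.
g_1(k) for k = 0…7: 1, 6, 30, 120, 360, 720, 720, 0.
g_2(k) for k = 0…7: 1, 2, 4, 8, 16, 32, 64, 128.
c_7 = Σ_k C(7,k)·g_1(k)·g_2(7−k) = 1·1·128 + 7·6·64 + 21·30·32 + 35·120·16 + 35·360·8 + 21·720·4 + 7·720·2 = 128 + 2688 + 20160 + 67200 + 100800 + 60480 + 10080 = 261536.

261536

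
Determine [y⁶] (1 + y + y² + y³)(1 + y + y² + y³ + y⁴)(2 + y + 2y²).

15

(1 + y + y² + y³) has coefficients 1,1,1,1 for degrees 0…3.
(1 + y + y² + y³ + y⁴) has coefficients 1,1,1,1,1,0,0 for degrees 0…6.
Finally multiplying by (2 + y + 2y²), the product of all factors after the first has coefficients 2,3,5,5,5,3,2 for degrees 0…6.
[y⁶] = 1·2 + 1·3 + 1·5 + 1·5 = 15.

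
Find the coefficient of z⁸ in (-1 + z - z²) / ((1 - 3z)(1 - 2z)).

-14925

The denominator gives the recurrence a_n = 5a_(n−1) − 6a_(n−2) for n ≥ 3; the numerator fixes a_0 = -1, a_1 = -4, a_2 = -15.
Iterating: -1, -4, -15, -51, -165, -519, -1605, -4911, -14925, so a_8 = -14925.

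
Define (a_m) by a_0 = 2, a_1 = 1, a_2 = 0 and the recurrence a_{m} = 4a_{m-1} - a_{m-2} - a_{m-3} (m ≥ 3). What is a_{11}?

The ordinary generating function has denominator 1 - 4t + t^2 + t^3.
Iterating the recurrence: a_0,…,a_{11} = 2, 1, 0, -3, -13, -49, -180, -658, -2403, -8774, -32035, -116963.

-116963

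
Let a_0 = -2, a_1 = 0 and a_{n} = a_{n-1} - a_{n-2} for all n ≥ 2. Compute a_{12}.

The ordinary generating function has denominator 1 - z + z^2.
Iterating the recurrence: a_0,…,a_{12} = -2, 0, 2, 2, 0, -2, -2, 0, 2, 2, 0, -2, -2.

-2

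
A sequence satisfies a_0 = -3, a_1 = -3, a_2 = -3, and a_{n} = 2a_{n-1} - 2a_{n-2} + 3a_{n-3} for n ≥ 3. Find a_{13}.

The ordinary generating function has denominator 1 - 2y + 2y^2 - 3y^3.
Iterating the recurrence: a_0,…,a_{13} = -3, -3, -3, -9, -21, -33, -51, -99, -195, -345, -597, -1089, -2019, -3651.

-3651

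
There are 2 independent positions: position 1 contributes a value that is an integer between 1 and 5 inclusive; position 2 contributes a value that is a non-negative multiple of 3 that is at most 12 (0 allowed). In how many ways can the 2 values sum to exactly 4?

The generating function for the choices is (x + x^2 + x^3 + x^4 + x^5)·(1 + x^3 + x^6 + x^9 + x^12); the count is [x^4].
(x + x^2 + x^3 + x^4 + x^5) has coefficients 0,1,1,1,1 for degrees 0…4.
(1 + x^3 + x^6 + x^9 + x^12) has coefficients 1,0,0,1,0 for degrees 0…4.
[x^4] = 1·1 + 1·0 + 1·0 + 1·1 = 2.

2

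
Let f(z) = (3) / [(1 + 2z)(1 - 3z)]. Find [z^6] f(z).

Partial fractions give a closed form: a_n = (6/5)·(-2)^n + (9/5)·3^n.
At n = 6: a_6 = 1389.

1389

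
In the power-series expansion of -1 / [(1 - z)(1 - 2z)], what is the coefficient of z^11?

Partial fractions give a closed form: a_n = (1)·1^n + (-2)·2^n.
At n = 11: a_11 = -4095.

-4095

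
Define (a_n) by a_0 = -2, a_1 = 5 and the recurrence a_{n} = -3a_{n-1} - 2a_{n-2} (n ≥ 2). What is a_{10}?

The ordinary generating function has denominator 1 + 3y + 2y^2.
Iterating the recurrence: a_0,…,a_{10} = -2, 5, -11, 23, -47, 95, -191, 383, -767, 1535, -3071.

-3071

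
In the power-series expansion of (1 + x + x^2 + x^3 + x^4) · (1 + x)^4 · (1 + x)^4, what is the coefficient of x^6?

(1 + x + x^2 + x^3 + x^4) has coefficients 1,1,1,1,1 for degrees 0…4.
(1 + x)^4 has coefficients 1,4,6,4,1,0,0 for degrees 0…6.
Finally multiplying by (1 + x)^4, the product of all factors after the first has coefficients 1,8,28,56,70,56,28 for degrees 0…6.
[x^6] = 1·28 + 1·56 + 1·70 + 1·56 + 1·28 = 238.

238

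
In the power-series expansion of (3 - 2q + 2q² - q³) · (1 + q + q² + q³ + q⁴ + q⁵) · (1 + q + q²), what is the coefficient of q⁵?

6

(3 - 2q + 2q² - q³) has coefficients 3,-2,2,-1 for degrees 0…3.
(1 + q + q² + q³ + q⁴ + q⁵) has coefficients 1,1,1,1,1,1 for degrees 0…5.
Finally multiplying by (1 + q + q²), the product of all factors after the first has coefficients 1,2,3,3,3,3 for degrees 0…5.
[q⁵] = 3·3 − 2·3 + 2·3 − 1·3 = 6.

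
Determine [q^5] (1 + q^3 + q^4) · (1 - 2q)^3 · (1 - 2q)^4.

(1 + q^3 + q^4) has coefficients 1,0,0,1,1 for degrees 0…4.
(1 - 2q)^3 has coefficients 1,-6,12,-8,0,0 for degrees 0…5.
Finally multiplying by (1 - 2q)^4, the product of all factors after the first has coefficients 1,-14,84,-280,560,-672 for degrees 0…5.
[q^5] = 1·(-672) + 1·84 + 1·(-14) = -602.

-602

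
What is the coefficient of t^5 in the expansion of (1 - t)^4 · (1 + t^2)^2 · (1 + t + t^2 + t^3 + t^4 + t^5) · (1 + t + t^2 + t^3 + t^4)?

-3

(1 - t)^4 has coefficients 1,-4,6,-4,1 for degrees 0…4.
(1 + t^2)^2 has coefficients 1,0,2,0,1,0 for degrees 0…5.
Multiplying by (1 + t + t^2 + t^3 + t^4 + t^5) gives running coefficients 1,1,3,3,4,4 for degrees 0…5.
Finally multiplying by (1 + t + t^2 + t^3 + t^4), the product of all factors after the first has coefficients 1,2,5,8,12,15 for degrees 0…5.
[t^5] = 1·15 − 4·12 + 6·8 − 4·5 + 1·2 = -3.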